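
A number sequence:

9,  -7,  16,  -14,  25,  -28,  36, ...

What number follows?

-56

Positions 1, 3, 5, … form one subsequence and positions 2, 4, 6, … form another.
Track A: 9, 16, 25, 36 — perfect squares starting at 3².
Track B: -7, -14, -28 — geometric, ×2 each step.
The 8th slot belongs to track B; its 4th term is -56.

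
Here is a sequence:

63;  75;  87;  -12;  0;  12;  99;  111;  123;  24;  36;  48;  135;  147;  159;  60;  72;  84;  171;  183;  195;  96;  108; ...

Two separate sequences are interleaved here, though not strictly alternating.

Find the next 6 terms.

120, 207, 219, 231, 132, 144

The slot pattern repeats as AAABBB (period 6), so there are 2 interleaved tracks.
Track A: 63, 75, 87, 99, 111, 123, 135, 147, 159, 171, 183, 195. Arithmetic, step +12.
Track B: -12, 0, 12, 24, 36, 48, 60, 72, 84, 96, 108. Arithmetic with common difference +12.
Position 24 → track B, term 12 = 120.
Term 25 comes from track A (its 13th entry): 207.
Position 26 falls in track A as its term 14, giving 219.
Term 27 comes from track A (its 15th entry): 231.
Position 28 falls in track B as its term 13, giving 132.
Position 29 → track B, term 14 = 144.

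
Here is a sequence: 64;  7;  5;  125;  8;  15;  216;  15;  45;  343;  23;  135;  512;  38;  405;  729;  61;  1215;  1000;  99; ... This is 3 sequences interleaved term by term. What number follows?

Taking every 3rd term gives 3 separate tracks.
Stream A is 64, 125, 216, 343, 512, 729, 1000, which is perfect cubes starting at 4³.
Stream B is 7, 8, 15, 23, 38, 61, 99, which is each term equals the sum of the previous two.
Stream C is 5, 15, 45, 135, 405, 1215, which is multiplying by 3 each time.
Position 21 → stream C, term 7 = 3645.

3645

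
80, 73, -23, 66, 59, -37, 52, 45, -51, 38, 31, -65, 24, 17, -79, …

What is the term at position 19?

Reading positions in blocks of 3 reveals the pattern AAB — 2 tracks woven together.
Stream A: 80, 73, 66, 59, 52, 45, 38, 31, 24, 17 (arithmetic, step −7).
Stream B: -23, -37, -51, -65, -79 (linear: a_n = -9 − 14·n).
Position 19 falls in stream A as its term 13, giving -4.

-4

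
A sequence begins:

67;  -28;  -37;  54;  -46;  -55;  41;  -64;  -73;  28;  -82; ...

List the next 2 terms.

-91, 15

The slot pattern repeats as ABB (period 3), so there are 2 interleaved tracks.
Track A = 67, 54, 41, 28: arithmetic with common difference −13.
Track B = -28, -37, -46, -55, -64, -73, -82: subtracting 9 each time.
Term 12 comes from track B (its 8th entry): -91.
Position 13 falls in track A as its term 5, giving 15.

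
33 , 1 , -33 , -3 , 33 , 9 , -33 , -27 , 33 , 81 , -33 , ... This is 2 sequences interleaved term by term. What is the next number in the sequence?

Taking every 2nd term gives 2 separate tracks.
Stream A = 33, -33, 33, -33, 33, -33: oscillating between 33 and -33.
Stream B = 1, -3, 9, -27, 81: a geometric progression (common ratio -3).
Term 12 comes from stream B (its 6th entry): -243.

-243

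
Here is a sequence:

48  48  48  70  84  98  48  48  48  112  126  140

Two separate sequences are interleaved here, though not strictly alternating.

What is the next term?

Reading positions in blocks of 6 reveals the pattern AAABBB — 2 tracks woven together.
Track A is 48, 48, 48, 48, 48, 48, which is the constant sequence 48.
Track B is 70, 84, 98, 112, 126, 140, which is arithmetic, step +14.
Position 13 → track A, term 7 = 48.

48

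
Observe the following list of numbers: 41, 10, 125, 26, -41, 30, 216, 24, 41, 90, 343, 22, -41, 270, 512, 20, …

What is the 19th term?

The terms cycle through 4 interleaved subsequences.
Stream A: 41, -41, 41, -41 — alternating ±41.
Stream B: 10, 30, 90, 270 — multiplying by 3 each time.
Stream C: 125, 216, 343, 512 — the cubes 5³, 6³, 7³, ….
Stream D: 26, 24, 22, 20 — linear: a_n = 28 − 2·n.
Position 19 falls in stream C as its term 5, giving 729.

729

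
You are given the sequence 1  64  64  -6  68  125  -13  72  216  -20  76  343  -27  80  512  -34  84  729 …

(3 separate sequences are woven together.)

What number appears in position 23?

92

Split by position mod 3: positions 1, 4, 7, … form one track, and each other residue class forms its own.
Track A: 1, -6, -13, -20, -27, -34 (linear: a_n = 8 − 7·n).
Track B: 64, 68, 72, 76, 80, 84 (arithmetic, step +4).
Track C: 64, 125, 216, 343, 512, 729 (consecutive cubes n³ from n = 4).
Term 23 comes from track B (its 8th entry): 92.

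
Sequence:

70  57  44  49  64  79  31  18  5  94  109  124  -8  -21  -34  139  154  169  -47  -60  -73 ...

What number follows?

Positions follow the repeating pattern AAABBB; grouping by letter gives 2 tracks.
Track A = 70, 57, 44, 31, 18, 5, -8, -21, -34, -47, -60, -73: arithmetic with common difference −13.
Track B = 49, 64, 79, 94, 109, 124, 139, 154, 169: adding 15 each time.
Position 22 falls in track B as its term 10, giving 184.

184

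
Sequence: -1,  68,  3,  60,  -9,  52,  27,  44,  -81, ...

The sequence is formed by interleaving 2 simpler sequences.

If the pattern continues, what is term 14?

20

Taking every 2nd term gives 2 separate tracks.
Track A: -1, 3, -9, 27, -81 — geometric, ×-3 each step.
Track B: 68, 60, 52, 44 — arithmetic, step −8.
The 14th slot belongs to track B; its 7th term is 20.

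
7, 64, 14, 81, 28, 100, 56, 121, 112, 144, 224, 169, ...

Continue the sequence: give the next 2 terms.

448, 196

Taking every 2nd term gives 2 separate tracks.
Track A: 7, 14, 28, 56, 112, 224 (geometric with ratio 2).
Track B: 64, 81, 100, 121, 144, 169 (consecutive squares n² from n = 8).
Term 13 comes from track A (its 7th entry): 448.
The 14th slot belongs to track B; its 7th term is 196.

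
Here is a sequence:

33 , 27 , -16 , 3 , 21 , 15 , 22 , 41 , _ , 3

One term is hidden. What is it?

The slot pattern repeats as AABB (period 4), so there are 2 interleaved tracks.
Track A is 33, 27, 21, 15, ?, 3, which is arithmetic, step −6.
Track B is -16, 3, 22, 41, which is linear: a_n = -35 + 19·n.
Track A's pattern makes the blank 9.

9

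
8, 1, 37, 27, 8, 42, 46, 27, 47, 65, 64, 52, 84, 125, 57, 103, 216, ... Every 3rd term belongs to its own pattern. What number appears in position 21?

The terms cycle through 3 interleaved subsequences.
Subsequence A: 8, 27, 46, 65, 84, 103 (arithmetic with common difference +19).
Subsequence B: 1, 8, 27, 64, 125, 216 (consecutive cubes n³ from n = 1).
Subsequence C: 37, 42, 47, 52, 57 (linear: a_n = 32 + 5·n).
Position 21 → subsequence C, term 7 = 67.

67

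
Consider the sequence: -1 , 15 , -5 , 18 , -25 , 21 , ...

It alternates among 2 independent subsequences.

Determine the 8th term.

24

Split by position mod 2 into 2 tracks.
Track A: -1, -5, -25 (multiplying by 5 each time).
Track B: 15, 18, 21 (linear: a_n = 12 + 3·n).
Term 8 comes from track B (its 4th entry): 24.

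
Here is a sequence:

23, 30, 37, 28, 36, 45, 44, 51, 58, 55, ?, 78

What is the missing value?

66

Reading positions in blocks of 6 reveals the pattern AAABBB — 2 tracks woven together.
Stream A: 23, 30, 37, 44, 51, 58 (arithmetic, step +7).
Stream B: 28, 36, 45, 55, ?, 78 (triangular numbers n(n+1)/2 for n = 7, 8, …).
So the missing entry in stream B is 66.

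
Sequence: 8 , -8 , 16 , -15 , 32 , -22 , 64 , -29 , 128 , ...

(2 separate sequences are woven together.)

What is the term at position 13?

512

Taking every 2nd term gives 2 separate tracks.
Subsequence A is 8, 16, 32, 64, 128, which is powers 2^3, 2^4, 2^5, ….
Subsequence B is -8, -15, -22, -29, which is arithmetic, step −7.
Term 13 comes from subsequence A (its 7th entry): 512.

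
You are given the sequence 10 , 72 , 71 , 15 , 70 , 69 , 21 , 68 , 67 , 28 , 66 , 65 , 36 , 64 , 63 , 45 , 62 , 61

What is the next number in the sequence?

55

The slot pattern repeats as ABB (period 3), so there are 2 interleaved tracks.
Stream A: 10, 15, 21, 28, 36, 45 — triangular numbers n(n+1)/2 for n = 4, 5, ….
Stream B: 72, 71, 70, 69, 68, 67, 66, 65, 64, 63, 62, 61 — subtracting 1 each time.
Position 19 falls in stream A as its term 7, giving 55.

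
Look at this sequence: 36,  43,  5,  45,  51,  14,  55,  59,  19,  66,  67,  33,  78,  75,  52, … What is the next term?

91

Taking every 3rd term gives 3 separate tracks.
Subsequence A is 36, 45, 55, 66, 78, which is the triangular numbers T_8, T_9, ….
Subsequence B is 43, 51, 59, 67, 75, which is adding 8 each time.
Subsequence C is 5, 14, 19, 33, 52, which is a Fibonacci-like recurrence a_n = a_{n-1} + a_{n-2}.
Position 16 falls in subsequence A as its term 6, giving 91.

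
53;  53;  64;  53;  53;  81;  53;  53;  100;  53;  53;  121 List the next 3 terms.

The slot pattern repeats as AAB (period 3), so there are 2 interleaved tracks.
Track A: 53, 53, 53, 53, 53, 53, 53, 53 (the constant sequence 53).
Track B: 64, 81, 100, 121 (perfect squares starting at 8²).
Term 13 comes from track A (its 9th entry): 53.
Position 14 falls in track A as its term 10, giving 53.
Position 15 → track B, term 5 = 144.

53, 53, 144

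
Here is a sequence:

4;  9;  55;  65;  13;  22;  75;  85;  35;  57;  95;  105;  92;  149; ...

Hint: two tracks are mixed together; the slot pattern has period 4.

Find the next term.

The slot pattern repeats as AABB (period 4), so there are 2 interleaved tracks.
Stream A: 4, 9, 13, 22, 35, 57, 92, 149. Each term equals the sum of the previous two.
Stream B: 55, 65, 75, 85, 95, 105. Arithmetic with common difference +10.
Position 15 falls in stream B as its term 7, giving 115.

115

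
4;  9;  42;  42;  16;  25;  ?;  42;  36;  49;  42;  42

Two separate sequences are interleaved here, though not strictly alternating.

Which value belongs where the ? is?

42

Positions follow the repeating pattern AABB; grouping by letter gives 2 tracks.
Stream A: 4, 9, 16, 25, 36, 49 (the squares 2², 3², 4², …).
Stream B: 42, 42, ?, 42, 42, 42 (the constant sequence 42).
The gap is stream B's term 3; the rule gives 42.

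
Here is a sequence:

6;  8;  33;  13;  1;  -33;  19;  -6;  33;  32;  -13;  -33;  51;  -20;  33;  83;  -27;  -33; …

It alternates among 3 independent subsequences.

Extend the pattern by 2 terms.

134, -34

Split by position mod 3 into 3 tracks.
Stream A: 6, 13, 19, 32, 51, 83 — each term equals the sum of the previous two.
Stream B: 8, 1, -6, -13, -20, -27 — linear: a_n = 15 − 7·n.
Stream C: 33, -33, 33, -33, 33, -33 — oscillating between 33 and -33.
The 19th slot belongs to stream A; its 7th term is 134.
Position 20 falls in stream B as its term 7, giving -34.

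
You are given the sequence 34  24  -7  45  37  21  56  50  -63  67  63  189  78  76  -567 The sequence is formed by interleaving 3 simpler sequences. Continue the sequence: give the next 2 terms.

89, 89

Taking every 3rd term gives 3 separate tracks.
Subsequence A: 34, 45, 56, 67, 78. Arithmetic with common difference +11.
Subsequence B: 24, 37, 50, 63, 76. Adding 13 each time.
Subsequence C: -7, 21, -63, 189, -567. Multiplying by -3 each time.
Term 16 comes from subsequence A (its 6th entry): 89.
Position 17 → subsequence B, term 6 = 89.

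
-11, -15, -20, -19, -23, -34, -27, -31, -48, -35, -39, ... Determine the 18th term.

Positions follow the repeating pattern AAB; grouping by letter gives 2 tracks.
Subsequence A: -11, -15, -19, -23, -27, -31, -35, -39 — arithmetic with common difference −4.
Subsequence B: -20, -34, -48 — arithmetic, step −14.
Position 18 → subsequence B, term 6 = -90.

-90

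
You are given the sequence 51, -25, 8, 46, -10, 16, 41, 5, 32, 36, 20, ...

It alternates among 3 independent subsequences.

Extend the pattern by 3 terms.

Split by position mod 3: positions 1, 4, 7, … form one track, and each other residue class forms its own.
Subsequence A: 51, 46, 41, 36. Linear: a_n = 56 − 5·n.
Subsequence B: -25, -10, 5, 20. Arithmetic with common difference +15.
Subsequence C: 8, 16, 32. Geometric with ratio 2.
Position 12 falls in subsequence C as its term 4, giving 64.
Term 13 comes from subsequence A (its 5th entry): 31.
Position 14 → subsequence B, term 5 = 35.

64, 31, 35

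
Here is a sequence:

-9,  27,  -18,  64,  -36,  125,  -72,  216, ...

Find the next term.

-144

The terms cycle through 2 interleaved subsequences.
Subsequence A is -9, -18, -36, -72, which is geometric, ×2 each step.
Subsequence B is 27, 64, 125, 216, which is the cubes 3³, 4³, 5³, ….
Position 9 → subsequence A, term 5 = -144.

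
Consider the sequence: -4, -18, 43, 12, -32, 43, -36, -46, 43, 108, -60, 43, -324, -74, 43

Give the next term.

Read the sequence 3 terms at a time; column i is its own pattern.
Track A: -4, 12, -36, 108, -324 (multiplying by -3 each time).
Track B: -18, -32, -46, -60, -74 (subtracting 14 each time).
Track C: 43, 43, 43, 43, 43 (constant 43).
Term 16 comes from track A (its 6th entry): 972.

972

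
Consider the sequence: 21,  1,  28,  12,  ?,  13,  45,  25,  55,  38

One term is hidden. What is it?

Split by position mod 2 into 2 tracks.
Subsequence A is 21, 28, ?, 45, 55, which is the triangular numbers T_6, T_7, ….
Subsequence B is 1, 12, 13, 25, 38, which is Fibonacci-style (each term is the sum of the two before it).
Subsequence A's pattern makes the blank 36.

36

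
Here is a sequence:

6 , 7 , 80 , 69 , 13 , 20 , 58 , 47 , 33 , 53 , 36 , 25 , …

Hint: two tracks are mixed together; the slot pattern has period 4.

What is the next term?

The slot pattern repeats as AABB (period 4), so there are 2 interleaved tracks.
Track A is 6, 7, 13, 20, 33, 53, which is a Fibonacci-like recurrence a_n = a_{n-1} + a_{n-2}.
Track B is 80, 69, 58, 47, 36, 25, which is arithmetic, step −11.
Position 13 falls in track A as its term 7, giving 86.

86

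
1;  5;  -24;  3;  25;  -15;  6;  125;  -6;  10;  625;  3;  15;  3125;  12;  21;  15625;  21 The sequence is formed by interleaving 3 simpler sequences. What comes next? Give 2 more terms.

28, 78125

Split by position mod 3 into 3 tracks.
Track A: 1, 3, 6, 10, 15, 21. The triangular numbers T_1, T_2, ….
Track B: 5, 25, 125, 625, 3125, 15625. Successive powers of 5.
Track C: -24, -15, -6, 3, 12, 21. Arithmetic, step +9.
Position 19 falls in track A as its term 7, giving 28.
Position 20 falls in track B as its term 7, giving 78125.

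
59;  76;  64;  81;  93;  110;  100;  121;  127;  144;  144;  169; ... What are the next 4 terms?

161, 178, 196, 225

Positions follow the repeating pattern AABB; grouping by letter gives 2 tracks.
Subsequence A = 59, 76, 93, 110, 127, 144: arithmetic, step +17.
Subsequence B = 64, 81, 100, 121, 144, 169: perfect squares starting at 8².
The 13th slot belongs to subsequence A; its 7th term is 161.
Term 14 comes from subsequence A (its 8th entry): 178.
Term 15 comes from subsequence B (its 7th entry): 196.
Position 16 → subsequence B, term 8 = 225.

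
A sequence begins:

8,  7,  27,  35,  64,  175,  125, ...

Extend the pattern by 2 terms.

Odd-indexed and even-indexed terms follow separate rules.
Subsequence A = 8, 27, 64, 125: perfect cubes starting at 2³.
Subsequence B = 7, 35, 175: geometric, ×5 each step.
Term 8 comes from subsequence B (its 4th entry): 875.
The 9th slot belongs to subsequence A; its 5th term is 216.

875, 216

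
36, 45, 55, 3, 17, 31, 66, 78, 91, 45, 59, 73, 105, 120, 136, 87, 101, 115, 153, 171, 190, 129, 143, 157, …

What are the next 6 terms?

Reading positions in blocks of 6 reveals the pattern AAABBB — 2 tracks woven together.
Subsequence A = 36, 45, 55, 66, 78, 91, 105, 120, 136, 153, 171, 190: the triangular numbers T_8, T_9, ….
Subsequence B = 3, 17, 31, 45, 59, 73, 87, 101, 115, 129, 143, 157: adding 14 each time.
Term 25 comes from subsequence A (its 13th entry): 210.
Term 26 comes from subsequence A (its 14th entry): 231.
Position 27 → subsequence A, term 15 = 253.
The 28th slot belongs to subsequence B; its 13th term is 171.
Position 29 falls in subsequence B as its term 14, giving 185.
Term 30 comes from subsequence B (its 15th entry): 199.

210, 231, 253, 171, 185, 199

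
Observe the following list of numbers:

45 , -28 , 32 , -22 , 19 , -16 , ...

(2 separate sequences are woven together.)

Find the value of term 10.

-4

Positions 1, 3, 5, … form one subsequence and positions 2, 4, 6, … form another.
Track A is 45, 32, 19, which is subtracting 13 each time.
Track B is -28, -22, -16, which is linear: a_n = -34 + 6·n.
Term 10 comes from track B (its 5th entry): -4.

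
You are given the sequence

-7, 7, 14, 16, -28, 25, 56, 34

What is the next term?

-112

The terms cycle through 2 interleaved subsequences.
Subsequence A: -7, 14, -28, 56 (multiplying by -2 each time).
Subsequence B: 7, 16, 25, 34 (adding 9 each time).
The 9th slot belongs to subsequence A; its 5th term is -112.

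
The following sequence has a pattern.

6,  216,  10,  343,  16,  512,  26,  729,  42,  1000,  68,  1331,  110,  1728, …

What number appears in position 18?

2744

Taking every 2nd term gives 2 separate tracks.
Stream A: 6, 10, 16, 26, 42, 68, 110 (Fibonacci-style (each term is the sum of the two before it)).
Stream B: 216, 343, 512, 729, 1000, 1331, 1728 (consecutive cubes n³ from n = 6).
The 18th slot belongs to stream B; its 9th term is 2744.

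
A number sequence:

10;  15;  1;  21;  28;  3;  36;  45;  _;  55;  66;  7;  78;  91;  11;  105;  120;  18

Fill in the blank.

4

Positions follow the repeating pattern AAB; grouping by letter gives 2 tracks.
Stream A: 10, 15, 21, 28, 36, 45, 55, 66, 78, 91, 105, 120 (triangular numbers n(n+1)/2 for n = 4, 5, …).
Stream B: 1, 3, ?, 7, 11, 18 (each term equals the sum of the previous two).
Filling stream B at index 3 by its rule yields 4.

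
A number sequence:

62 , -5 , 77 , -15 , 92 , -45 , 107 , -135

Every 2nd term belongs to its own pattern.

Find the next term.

122

Taking every 2nd term gives 2 separate tracks.
Track A is 62, 77, 92, 107, which is adding 15 each time.
Track B is -5, -15, -45, -135, which is geometric with ratio 3.
Term 9 comes from track A (its 5th entry): 122.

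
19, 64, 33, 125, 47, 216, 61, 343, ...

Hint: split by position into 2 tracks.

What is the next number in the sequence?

Odd-indexed and even-indexed terms follow separate rules.
Track A: 19, 33, 47, 61. Adding 14 each time.
Track B: 64, 125, 216, 343. Perfect cubes starting at 4³.
Position 9 → track A, term 5 = 75.

75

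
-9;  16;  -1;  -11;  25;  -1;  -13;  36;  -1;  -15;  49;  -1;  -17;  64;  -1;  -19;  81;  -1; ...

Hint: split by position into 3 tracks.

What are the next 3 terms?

-21, 100, -1

Read the sequence 3 terms at a time; column i is its own pattern.
Track A is -9, -11, -13, -15, -17, -19, which is linear: a_n = -7 − 2·n.
Track B is 16, 25, 36, 49, 64, 81, which is perfect squares starting at 4².
Track C is -1, -1, -1, -1, -1, -1, which is always -1.
The 19th slot belongs to track A; its 7th term is -21.
The 20th slot belongs to track B; its 7th term is 100.
Position 21 → track C, term 7 = -1.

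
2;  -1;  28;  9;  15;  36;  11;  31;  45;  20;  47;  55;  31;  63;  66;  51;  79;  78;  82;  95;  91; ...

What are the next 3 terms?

133, 111, 105

Split by position mod 3 into 3 tracks.
Track A: 2, 9, 11, 20, 31, 51, 82 (a Fibonacci-like recurrence a_n = a_{n-1} + a_{n-2}).
Track B: -1, 15, 31, 47, 63, 79, 95 (adding 16 each time).
Track C: 28, 36, 45, 55, 66, 78, 91 (the triangular numbers T_7, T_8, …).
Position 22 → track A, term 8 = 133.
Position 23 falls in track B as its term 8, giving 111.
Position 24 falls in track C as its term 8, giving 105.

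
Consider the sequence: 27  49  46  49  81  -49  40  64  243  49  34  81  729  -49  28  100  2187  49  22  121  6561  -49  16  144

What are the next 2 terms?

Taking every 4th term gives 4 separate tracks.
Track A is 27, 81, 243, 729, 2187, 6561, which is powers 3^3, 3^4, 3^5, ….
Track B is 49, -49, 49, -49, 49, -49, which is alternating ±49.
Track C is 46, 40, 34, 28, 22, 16, which is arithmetic, step −6.
Track D is 49, 64, 81, 100, 121, 144, which is consecutive squares n² from n = 7.
Term 25 comes from track A (its 7th entry): 19683.
Position 26 → track B, term 7 = 49.

19683, 49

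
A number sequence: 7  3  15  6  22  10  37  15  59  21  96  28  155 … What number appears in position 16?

Taking every 2nd term gives 2 separate tracks.
Track A: 7, 15, 22, 37, 59, 96, 155 (each term equals the sum of the previous two).
Track B: 3, 6, 10, 15, 21, 28 (triangular numbers n(n+1)/2 for n = 2, 3, …).
Term 16 comes from track B (its 8th entry): 45.

45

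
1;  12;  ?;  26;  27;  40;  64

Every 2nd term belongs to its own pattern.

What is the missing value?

Positions 1, 3, 5, … form one subsequence and positions 2, 4, 6, … form another.
Track A is 1, ?, 27, 64, which is the cubes 1³, 2³, 3³, ….
Track B is 12, 26, 40, which is linear: a_n = -2 + 14·n.
The gap is track A's term 2; the rule gives 8.

8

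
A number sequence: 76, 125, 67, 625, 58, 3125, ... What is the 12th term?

390625

Taking every 2nd term gives 2 separate tracks.
Track A: 76, 67, 58. Arithmetic with common difference −9.
Track B: 125, 625, 3125. Powers 5^3, 5^4, 5^5, ….
Term 12 comes from track B (its 6th entry): 390625.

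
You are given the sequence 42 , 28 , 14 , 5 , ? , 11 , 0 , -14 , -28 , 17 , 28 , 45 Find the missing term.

Positions follow the repeating pattern AAABBB; grouping by letter gives 2 tracks.
Track A is 42, 28, 14, 0, -14, -28, which is subtracting 14 each time.
Track B is 5, ?, 11, 17, 28, 45, which is each term equals the sum of the previous two.
The gap is track B's term 2; the rule gives 6.

6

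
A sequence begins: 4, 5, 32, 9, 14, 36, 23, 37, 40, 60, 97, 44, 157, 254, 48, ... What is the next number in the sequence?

Reading positions in blocks of 3 reveals the pattern AAB — 2 tracks woven together.
Stream A: 4, 5, 9, 14, 23, 37, 60, 97, 157, 254 (a Fibonacci-like recurrence a_n = a_{n-1} + a_{n-2}).
Stream B: 32, 36, 40, 44, 48 (linear: a_n = 28 + 4·n).
Term 16 comes from stream A (its 11th entry): 411.

411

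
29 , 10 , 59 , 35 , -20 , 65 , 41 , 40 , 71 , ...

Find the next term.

47

Split by position mod 3: positions 1, 4, 7, … form one track, and each other residue class forms its own.
Subsequence A: 29, 35, 41 (arithmetic, step +6).
Subsequence B: 10, -20, 40 (geometric, ×-2 each step).
Subsequence C: 59, 65, 71 (arithmetic, step +6).
The 10th slot belongs to subsequence A; its 4th term is 47.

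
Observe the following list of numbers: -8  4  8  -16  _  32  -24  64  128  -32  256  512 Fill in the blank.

16

The slot pattern repeats as ABB (period 3), so there are 2 interleaved tracks.
Track A: -8, -16, -24, -32 — arithmetic with common difference −8.
Track B: 4, 8, ?, 32, 64, 128, 256, 512 — powers of 2.
So the missing entry in track B is 16.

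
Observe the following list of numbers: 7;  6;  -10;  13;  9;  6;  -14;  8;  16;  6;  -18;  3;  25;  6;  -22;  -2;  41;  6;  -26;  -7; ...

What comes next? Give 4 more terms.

66, 6, -30, -12

The terms cycle through 4 interleaved subsequences.
Subsequence A is 7, 9, 16, 25, 41, which is a Fibonacci-like recurrence a_n = a_{n-1} + a_{n-2}.
Subsequence B is 6, 6, 6, 6, 6, which is the constant sequence 6.
Subsequence C is -10, -14, -18, -22, -26, which is arithmetic, step −4.
Subsequence D is 13, 8, 3, -2, -7, which is subtracting 5 each time.
The 21st slot belongs to subsequence A; its 6th term is 66.
Position 22 → subsequence B, term 6 = 6.
The 23rd slot belongs to subsequence C; its 6th term is -30.
Position 24 → subsequence D, term 6 = -12.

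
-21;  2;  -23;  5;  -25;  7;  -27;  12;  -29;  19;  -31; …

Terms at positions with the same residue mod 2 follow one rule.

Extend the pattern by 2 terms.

Taking every 2nd term gives 2 separate tracks.
Stream A: -21, -23, -25, -27, -29, -31. Linear: a_n = -19 − 2·n.
Stream B: 2, 5, 7, 12, 19. A Fibonacci-like recurrence a_n = a_{n-1} + a_{n-2}.
The 12th slot belongs to stream B; its 6th term is 31.
Position 13 falls in stream A as its term 7, giving -33.

31, -33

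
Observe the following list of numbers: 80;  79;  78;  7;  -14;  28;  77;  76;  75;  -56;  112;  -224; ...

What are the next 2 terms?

74, 73

Reading positions in blocks of 6 reveals the pattern AAABBB — 2 tracks woven together.
Track A: 80, 79, 78, 77, 76, 75. Linear: a_n = 81 − n.
Track B: 7, -14, 28, -56, 112, -224. Multiplying by -2 each time.
The 13th slot belongs to track A; its 7th term is 74.
Term 14 comes from track A (its 8th entry): 73.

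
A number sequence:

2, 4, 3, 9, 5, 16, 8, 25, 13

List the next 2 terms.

Positions 1, 3, 5, … form one subsequence and positions 2, 4, 6, … form another.
Subsequence A: 2, 3, 5, 8, 13 (Fibonacci-style (each term is the sum of the two before it)).
Subsequence B: 4, 9, 16, 25 (perfect squares starting at 2²).
The 10th slot belongs to subsequence B; its 5th term is 36.
Term 11 comes from subsequence A (its 6th entry): 21.

36, 21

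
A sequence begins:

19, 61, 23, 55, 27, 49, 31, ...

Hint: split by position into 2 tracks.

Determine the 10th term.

37

The terms cycle through 2 interleaved subsequences.
Stream A = 19, 23, 27, 31: linear: a_n = 15 + 4·n.
Stream B = 61, 55, 49: arithmetic, step −6.
Term 10 comes from stream B (its 5th entry): 37.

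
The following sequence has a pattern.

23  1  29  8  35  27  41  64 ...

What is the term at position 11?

53

Taking every 2nd term gives 2 separate tracks.
Track A = 23, 29, 35, 41: arithmetic with common difference +6.
Track B = 1, 8, 27, 64: the cubes 1³, 2³, 3³, ….
Term 11 comes from track A (its 6th entry): 53.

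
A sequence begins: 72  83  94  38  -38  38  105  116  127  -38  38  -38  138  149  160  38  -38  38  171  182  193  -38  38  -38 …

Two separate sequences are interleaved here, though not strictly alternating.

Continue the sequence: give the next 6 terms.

Positions follow the repeating pattern AAABBB; grouping by letter gives 2 tracks.
Track A = 72, 83, 94, 105, 116, 127, 138, 149, 160, 171, 182, 193: linear: a_n = 61 + 11·n.
Track B = 38, -38, 38, -38, 38, -38, 38, -38, 38, -38, 38, -38: alternating ±38.
Position 25 falls in track A as its term 13, giving 204.
Position 26 falls in track A as its term 14, giving 215.
The 27th slot belongs to track A; its 15th term is 226.
Position 28 → track B, term 13 = 38.
The 29th slot belongs to track B; its 14th term is -38.
The 30th slot belongs to track B; its 15th term is 38.

204, 215, 226, 38, -38, 38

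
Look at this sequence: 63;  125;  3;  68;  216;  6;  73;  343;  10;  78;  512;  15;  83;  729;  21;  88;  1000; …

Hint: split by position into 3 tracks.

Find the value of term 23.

Split by position mod 3: positions 1, 4, 7, … form one track, and each other residue class forms its own.
Subsequence A: 63, 68, 73, 78, 83, 88. Adding 5 each time.
Subsequence B: 125, 216, 343, 512, 729, 1000. Consecutive cubes n³ from n = 5.
Subsequence C: 3, 6, 10, 15, 21. Triangular numbers starting at T_2.
Position 23 → subsequence B, term 8 = 1728.

1728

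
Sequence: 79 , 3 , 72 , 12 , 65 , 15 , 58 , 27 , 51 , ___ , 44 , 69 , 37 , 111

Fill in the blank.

Taking every 2nd term gives 2 separate tracks.
Stream A is 79, 72, 65, 58, 51, 44, 37, which is linear: a_n = 86 − 7·n.
Stream B is 3, 12, 15, 27, ?, 69, 111, which is a Fibonacci-like recurrence a_n = a_{n-1} + a_{n-2}.
So the missing entry in stream B is 42.

42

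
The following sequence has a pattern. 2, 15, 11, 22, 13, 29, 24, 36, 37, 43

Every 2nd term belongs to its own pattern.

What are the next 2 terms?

Positions 1, 3, 5, … form one subsequence and positions 2, 4, 6, … form another.
Track A: 2, 11, 13, 24, 37 (Fibonacci-style (each term is the sum of the two before it)).
Track B: 15, 22, 29, 36, 43 (adding 7 each time).
Position 11 → track A, term 6 = 61.
The 12th slot belongs to track B; its 6th term is 50.

61, 50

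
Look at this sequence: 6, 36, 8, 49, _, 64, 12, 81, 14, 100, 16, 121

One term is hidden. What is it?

10

Split by position mod 2 into 2 tracks.
Track A: 6, 8, ?, 12, 14, 16. Arithmetic with common difference +2.
Track B: 36, 49, 64, 81, 100, 121. Perfect squares starting at 6².
So the missing entry in track A is 10.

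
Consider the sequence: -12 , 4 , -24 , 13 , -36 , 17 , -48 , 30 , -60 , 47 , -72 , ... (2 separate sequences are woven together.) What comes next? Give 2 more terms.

The terms cycle through 2 interleaved subsequences.
Track A: -12, -24, -36, -48, -60, -72 — arithmetic, step −12.
Track B: 4, 13, 17, 30, 47 — each term equals the sum of the previous two.
Position 12 falls in track B as its term 6, giving 77.
Position 13 → track A, term 7 = -84.

77, -84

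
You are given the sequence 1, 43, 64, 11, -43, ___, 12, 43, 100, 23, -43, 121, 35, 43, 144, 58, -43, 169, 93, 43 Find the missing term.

81

Split by position mod 3: positions 1, 4, 7, … form one track, and each other residue class forms its own.
Track A = 1, 11, 12, 23, 35, 58, 93: each term equals the sum of the previous two.
Track B = 43, -43, 43, -43, 43, -43, 43: alternating ±43.
Track C = 64, ?, 100, 121, 144, 169: the squares 8², 9², 10², ….
Filling track C at index 2 by its rule yields 81.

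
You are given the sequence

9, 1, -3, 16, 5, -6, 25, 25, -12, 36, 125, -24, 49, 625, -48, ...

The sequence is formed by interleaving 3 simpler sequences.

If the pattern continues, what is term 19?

Taking every 3rd term gives 3 separate tracks.
Track A is 9, 16, 25, 36, 49, which is perfect squares starting at 3².
Track B is 1, 5, 25, 125, 625, which is powers 5^0, 5^1, 5^2, ….
Track C is -3, -6, -12, -24, -48, which is geometric with ratio 2.
Term 19 comes from track A (its 7th entry): 81.

81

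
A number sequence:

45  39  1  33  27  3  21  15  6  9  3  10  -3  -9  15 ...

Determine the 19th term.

The slot pattern repeats as AAB (period 3), so there are 2 interleaved tracks.
Subsequence A: 45, 39, 33, 27, 21, 15, 9, 3, -3, -9 — arithmetic, step −6.
Subsequence B: 1, 3, 6, 10, 15 — the triangular numbers T_1, T_2, ….
Position 19 → subsequence A, term 13 = -27.

-27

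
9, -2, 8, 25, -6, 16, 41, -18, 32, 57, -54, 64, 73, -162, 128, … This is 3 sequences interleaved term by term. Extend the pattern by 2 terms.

Split by position mod 3 into 3 tracks.
Subsequence A: 9, 25, 41, 57, 73. Adding 16 each time.
Subsequence B: -2, -6, -18, -54, -162. Geometric, ×3 each step.
Subsequence C: 8, 16, 32, 64, 128. Powers 2^3, 2^4, 2^5, ….
The 16th slot belongs to subsequence A; its 6th term is 89.
The 17th slot belongs to subsequence B; its 6th term is -486.

89, -486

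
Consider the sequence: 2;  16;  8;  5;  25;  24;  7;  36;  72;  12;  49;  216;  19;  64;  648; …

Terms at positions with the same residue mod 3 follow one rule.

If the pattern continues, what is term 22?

81

Split by position mod 3: positions 1, 4, 7, … form one track, and each other residue class forms its own.
Track A: 2, 5, 7, 12, 19. A Fibonacci-like recurrence a_n = a_{n-1} + a_{n-2}.
Track B: 16, 25, 36, 49, 64. Consecutive squares n² from n = 4.
Track C: 8, 24, 72, 216, 648. Geometric with ratio 3.
Term 22 comes from track A (its 8th entry): 81.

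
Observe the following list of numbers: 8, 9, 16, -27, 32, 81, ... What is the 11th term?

Odd-indexed and even-indexed terms follow separate rules.
Track A: 8, 16, 32. Powers 2^3, 2^4, 2^5, ….
Track B: 9, -27, 81. Geometric, ×-3 each step.
Position 11 falls in track A as its term 6, giving 256.

256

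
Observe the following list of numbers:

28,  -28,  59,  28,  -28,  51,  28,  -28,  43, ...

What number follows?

The slot pattern repeats as AAB (period 3), so there are 2 interleaved tracks.
Subsequence A is 28, -28, 28, -28, 28, -28, which is the oscillation 28·(−1)^(n+1).
Subsequence B is 59, 51, 43, which is arithmetic, step −8.
Position 10 → subsequence A, term 7 = 28.

28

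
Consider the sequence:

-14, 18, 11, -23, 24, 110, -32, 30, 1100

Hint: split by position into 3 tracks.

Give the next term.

Split by position mod 3: positions 1, 4, 7, … form one track, and each other residue class forms its own.
Subsequence A: -14, -23, -32 (arithmetic, step −9).
Subsequence B: 18, 24, 30 (linear: a_n = 12 + 6·n).
Subsequence C: 11, 110, 1100 (geometric with ratio 10).
Position 10 → subsequence A, term 4 = -41.

-41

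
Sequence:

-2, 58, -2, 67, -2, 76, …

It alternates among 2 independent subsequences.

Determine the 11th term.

The terms cycle through 2 interleaved subsequences.
Subsequence A: -2, -2, -2 — the constant sequence -2.
Subsequence B: 58, 67, 76 — adding 9 each time.
The 11th slot belongs to subsequence A; its 6th term is -2.

-2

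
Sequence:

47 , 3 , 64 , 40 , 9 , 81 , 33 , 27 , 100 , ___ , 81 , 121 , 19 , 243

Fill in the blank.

The terms cycle through 3 interleaved subsequences.
Subsequence A: 47, 40, 33, ?, 19 (arithmetic, step −7).
Subsequence B: 3, 9, 27, 81, 243 (geometric, ×3 each step).
Subsequence C: 64, 81, 100, 121 (consecutive squares n² from n = 8).
The gap is subsequence A's term 4; the rule gives 26.

26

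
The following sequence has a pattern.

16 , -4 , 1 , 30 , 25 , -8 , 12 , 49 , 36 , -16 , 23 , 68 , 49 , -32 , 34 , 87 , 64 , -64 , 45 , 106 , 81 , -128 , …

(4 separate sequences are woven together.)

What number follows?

Split by position mod 4 into 4 tracks.
Track A: 16, 25, 36, 49, 64, 81 (perfect squares starting at 4²).
Track B: -4, -8, -16, -32, -64, -128 (geometric with ratio 2).
Track C: 1, 12, 23, 34, 45 (linear: a_n = -10 + 11·n).
Track D: 30, 49, 68, 87, 106 (linear: a_n = 11 + 19·n).
Position 23 falls in track C as its term 6, giving 56.

56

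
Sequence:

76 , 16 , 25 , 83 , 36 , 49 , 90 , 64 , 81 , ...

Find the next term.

97

Reading positions in blocks of 3 reveals the pattern ABB — 2 tracks woven together.
Stream A: 76, 83, 90. Linear: a_n = 69 + 7·n.
Stream B: 16, 25, 36, 49, 64, 81. The squares 4², 5², 6², ….
Term 10 comes from stream A (its 4th entry): 97.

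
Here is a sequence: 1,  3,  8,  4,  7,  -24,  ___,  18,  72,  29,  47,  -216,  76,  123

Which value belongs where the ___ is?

The slot pattern repeats as AAB (period 3), so there are 2 interleaved tracks.
Subsequence A = 1, 3, 4, 7, ?, 18, 29, 47, 76, 123: a Fibonacci-like recurrence a_n = a_{n-1} + a_{n-2}.
Subsequence B = 8, -24, 72, -216: geometric with ratio -3.
So the missing entry in subsequence A is 11.

11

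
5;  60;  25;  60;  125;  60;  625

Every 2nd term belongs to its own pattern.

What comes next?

Odd-indexed and even-indexed terms follow separate rules.
Track A: 5, 25, 125, 625. Geometric with ratio 5.
Track B: 60, 60, 60. The constant sequence 60.
Position 8 → track B, term 4 = 60.

60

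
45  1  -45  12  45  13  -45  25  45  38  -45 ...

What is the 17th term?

45

The terms cycle through 2 interleaved subsequences.
Track A = 45, -45, 45, -45, 45, -45: alternating ±45.
Track B = 1, 12, 13, 25, 38: each term equals the sum of the previous two.
Position 17 falls in track A as its term 9, giving 45.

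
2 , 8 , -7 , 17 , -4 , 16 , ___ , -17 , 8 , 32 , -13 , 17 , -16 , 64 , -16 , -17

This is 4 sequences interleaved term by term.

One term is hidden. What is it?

Taking every 4th term gives 4 separate tracks.
Track A = 2, -4, 8, -16: a geometric progression (common ratio -2).
Track B = 8, 16, 32, 64: successive powers of 2.
Track C = -7, ?, -13, -16: arithmetic with common difference −3.
Track D = 17, -17, 17, -17: the oscillation 17·(−1)^(n+1).
So the missing entry in track C is -10.

-10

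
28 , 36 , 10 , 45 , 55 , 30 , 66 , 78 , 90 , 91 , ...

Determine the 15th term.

810

Positions follow the repeating pattern AAB; grouping by letter gives 2 tracks.
Track A = 28, 36, 45, 55, 66, 78, 91: the triangular numbers T_7, T_8, ….
Track B = 10, 30, 90: geometric with ratio 3.
Term 15 comes from track B (its 5th entry): 810.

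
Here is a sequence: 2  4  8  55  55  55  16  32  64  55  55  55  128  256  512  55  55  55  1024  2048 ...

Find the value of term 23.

55

Reading positions in blocks of 6 reveals the pattern AAABBB — 2 tracks woven together.
Stream A: 2, 4, 8, 16, 32, 64, 128, 256, 512, 1024, 2048 — powers of 2.
Stream B: 55, 55, 55, 55, 55, 55, 55, 55, 55 — always 55.
Position 23 falls in stream B as its term 11, giving 55.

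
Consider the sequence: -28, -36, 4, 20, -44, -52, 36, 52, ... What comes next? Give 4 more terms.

-60, -68, 68, 84

The slot pattern repeats as AABB (period 4), so there are 2 interleaved tracks.
Stream A = -28, -36, -44, -52: subtracting 8 each time.
Stream B = 4, 20, 36, 52: arithmetic with common difference +16.
Position 9 falls in stream A as its term 5, giving -60.
Term 10 comes from stream A (its 6th entry): -68.
The 11th slot belongs to stream B; its 5th term is 68.
Position 12 → stream B, term 6 = 84.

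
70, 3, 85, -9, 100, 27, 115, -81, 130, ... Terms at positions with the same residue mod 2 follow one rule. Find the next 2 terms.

243, 145

Odd-indexed and even-indexed terms follow separate rules.
Subsequence A: 70, 85, 100, 115, 130. Arithmetic, step +15.
Subsequence B: 3, -9, 27, -81. Geometric, ×-3 each step.
Position 10 → subsequence B, term 5 = 243.
Term 11 comes from subsequence A (its 6th entry): 145.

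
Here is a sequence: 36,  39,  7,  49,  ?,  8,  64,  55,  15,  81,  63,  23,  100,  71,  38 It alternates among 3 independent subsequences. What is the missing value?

47

Split by position mod 3: positions 1, 4, 7, … form one track, and each other residue class forms its own.
Subsequence A = 36, 49, 64, 81, 100: the squares 6², 7², 8², ….
Subsequence B = 39, ?, 55, 63, 71: adding 8 each time.
Subsequence C = 7, 8, 15, 23, 38: each term equals the sum of the previous two.
So the missing entry in subsequence B is 47.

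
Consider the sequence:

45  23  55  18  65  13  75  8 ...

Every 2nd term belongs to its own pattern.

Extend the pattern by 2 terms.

Positions 1, 3, 5, … form one subsequence and positions 2, 4, 6, … form another.
Stream A is 45, 55, 65, 75, which is arithmetic with common difference +10.
Stream B is 23, 18, 13, 8, which is linear: a_n = 28 − 5·n.
The 9th slot belongs to stream A; its 5th term is 85.
The 10th slot belongs to stream B; its 5th term is 3.

85, 3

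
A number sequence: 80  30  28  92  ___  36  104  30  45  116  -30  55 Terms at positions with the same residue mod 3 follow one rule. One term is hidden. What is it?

-30

Split by position mod 3: positions 1, 4, 7, … form one track, and each other residue class forms its own.
Track A: 80, 92, 104, 116. Arithmetic with common difference +12.
Track B: 30, ?, 30, -30. Oscillating between 30 and -30.
Track C: 28, 36, 45, 55. Triangular numbers starting at T_7.
Filling track B at index 2 by its rule yields -30.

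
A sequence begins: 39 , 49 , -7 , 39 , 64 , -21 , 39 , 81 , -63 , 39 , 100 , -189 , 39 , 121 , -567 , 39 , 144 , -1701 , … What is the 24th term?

Split by position mod 3 into 3 tracks.
Track A: 39, 39, 39, 39, 39, 39. Constant 39.
Track B: 49, 64, 81, 100, 121, 144. The squares 7², 8², 9², ….
Track C: -7, -21, -63, -189, -567, -1701. Geometric with ratio 3.
Term 24 comes from track C (its 8th entry): -15309.

-15309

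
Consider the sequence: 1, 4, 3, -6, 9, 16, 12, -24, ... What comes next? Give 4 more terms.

Reading positions in blocks of 4 reveals the pattern AABB — 2 tracks woven together.
Track A: 1, 4, 9, 16 — the squares 1², 2², 3², ….
Track B: 3, -6, 12, -24 — multiplying by -2 each time.
Term 9 comes from track A (its 5th entry): 25.
Term 10 comes from track A (its 6th entry): 36.
Position 11 falls in track B as its term 5, giving 48.
Position 12 falls in track B as its term 6, giving -96.

25, 36, 48, -96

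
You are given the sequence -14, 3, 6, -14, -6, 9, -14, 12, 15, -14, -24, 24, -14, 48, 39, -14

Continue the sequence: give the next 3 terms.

-96, 63, -14

The terms cycle through 3 interleaved subsequences.
Subsequence A: -14, -14, -14, -14, -14, -14 (always -14).
Subsequence B: 3, -6, 12, -24, 48 (multiplying by -2 each time).
Subsequence C: 6, 9, 15, 24, 39 (each term equals the sum of the previous two).
Term 17 comes from subsequence B (its 6th entry): -96.
Position 18 falls in subsequence C as its term 6, giving 63.
Term 19 comes from subsequence A (its 7th entry): -14.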